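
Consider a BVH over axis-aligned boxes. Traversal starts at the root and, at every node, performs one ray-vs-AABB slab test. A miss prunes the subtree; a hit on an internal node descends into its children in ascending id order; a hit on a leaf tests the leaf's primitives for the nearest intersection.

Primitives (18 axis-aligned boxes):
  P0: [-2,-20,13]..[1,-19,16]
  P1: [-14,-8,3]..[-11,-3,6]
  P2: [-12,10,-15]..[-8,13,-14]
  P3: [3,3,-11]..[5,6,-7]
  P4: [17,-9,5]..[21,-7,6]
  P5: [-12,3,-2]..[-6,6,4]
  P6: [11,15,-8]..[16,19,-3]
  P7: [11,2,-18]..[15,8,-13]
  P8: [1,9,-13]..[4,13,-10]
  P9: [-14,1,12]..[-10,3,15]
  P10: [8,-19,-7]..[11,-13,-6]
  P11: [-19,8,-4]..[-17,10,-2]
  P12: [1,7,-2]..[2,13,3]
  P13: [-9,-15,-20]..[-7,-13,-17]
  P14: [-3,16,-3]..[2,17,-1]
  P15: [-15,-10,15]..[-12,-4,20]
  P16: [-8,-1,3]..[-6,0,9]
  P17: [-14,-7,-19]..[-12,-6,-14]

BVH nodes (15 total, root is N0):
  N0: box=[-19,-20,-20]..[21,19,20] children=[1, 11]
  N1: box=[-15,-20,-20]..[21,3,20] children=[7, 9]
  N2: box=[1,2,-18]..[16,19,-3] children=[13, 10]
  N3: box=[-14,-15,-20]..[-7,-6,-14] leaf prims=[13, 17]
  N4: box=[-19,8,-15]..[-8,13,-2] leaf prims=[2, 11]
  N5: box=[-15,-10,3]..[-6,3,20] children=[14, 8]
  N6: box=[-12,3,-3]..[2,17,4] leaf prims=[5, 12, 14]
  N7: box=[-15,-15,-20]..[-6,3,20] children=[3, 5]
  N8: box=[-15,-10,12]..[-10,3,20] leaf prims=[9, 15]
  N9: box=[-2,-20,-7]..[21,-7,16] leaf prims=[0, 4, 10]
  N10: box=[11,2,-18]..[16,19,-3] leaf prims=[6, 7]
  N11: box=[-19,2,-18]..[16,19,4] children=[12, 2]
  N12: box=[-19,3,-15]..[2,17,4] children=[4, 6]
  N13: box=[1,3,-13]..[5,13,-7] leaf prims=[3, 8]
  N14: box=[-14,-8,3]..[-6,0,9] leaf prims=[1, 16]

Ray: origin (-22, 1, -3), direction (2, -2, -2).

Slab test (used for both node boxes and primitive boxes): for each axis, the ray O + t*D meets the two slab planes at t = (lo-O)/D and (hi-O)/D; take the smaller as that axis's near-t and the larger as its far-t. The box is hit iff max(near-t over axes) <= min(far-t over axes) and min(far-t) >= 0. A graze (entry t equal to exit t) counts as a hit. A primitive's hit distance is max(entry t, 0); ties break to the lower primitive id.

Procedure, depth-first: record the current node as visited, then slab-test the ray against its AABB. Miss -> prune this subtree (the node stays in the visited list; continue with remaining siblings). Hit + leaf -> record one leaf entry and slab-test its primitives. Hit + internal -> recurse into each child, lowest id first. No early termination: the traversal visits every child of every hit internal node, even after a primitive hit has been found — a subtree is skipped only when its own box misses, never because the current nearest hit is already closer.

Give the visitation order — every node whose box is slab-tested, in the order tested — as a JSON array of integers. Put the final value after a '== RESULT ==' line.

Traverse from the root:
N0 x:[3/2,43/2] y:[-9,21/2] z:[-23/2,17/2] -> hit [3/2,17/2], descend [1, 11]
  N1 x:[7/2,43/2] y:[-1,21/2] z:[-23/2,17/2] -> hit [7/2,17/2], descend [7, 9]
    N7 x:[7/2,8] y:[-1,8] z:[-23/2,17/2] -> hit [7/2,8], descend [3, 5]
      N3 x:[4,15/2] y:[7/2,8] z:[11/2,17/2] -> hit [11/2,15/2] leaf, test {P13@t=7, P17(miss)}
      N5 x:[7/2,8] y:[-1,11/2] z:[-23/2,-3] -> miss, prune
    N9 x:[10,43/2] y:[4,21/2] z:[-19/2,2] -> miss, prune
  N11 x:[3/2,19] y:[-9,-1/2] z:[-7/2,15/2] -> miss, prune

Visited [0, 1, 7, 3, 5, 9, 11]. Tests: 7 box, 1 leaf. Nearest: P13.

== RESULT ==
[0, 1, 7, 3, 5, 9, 11]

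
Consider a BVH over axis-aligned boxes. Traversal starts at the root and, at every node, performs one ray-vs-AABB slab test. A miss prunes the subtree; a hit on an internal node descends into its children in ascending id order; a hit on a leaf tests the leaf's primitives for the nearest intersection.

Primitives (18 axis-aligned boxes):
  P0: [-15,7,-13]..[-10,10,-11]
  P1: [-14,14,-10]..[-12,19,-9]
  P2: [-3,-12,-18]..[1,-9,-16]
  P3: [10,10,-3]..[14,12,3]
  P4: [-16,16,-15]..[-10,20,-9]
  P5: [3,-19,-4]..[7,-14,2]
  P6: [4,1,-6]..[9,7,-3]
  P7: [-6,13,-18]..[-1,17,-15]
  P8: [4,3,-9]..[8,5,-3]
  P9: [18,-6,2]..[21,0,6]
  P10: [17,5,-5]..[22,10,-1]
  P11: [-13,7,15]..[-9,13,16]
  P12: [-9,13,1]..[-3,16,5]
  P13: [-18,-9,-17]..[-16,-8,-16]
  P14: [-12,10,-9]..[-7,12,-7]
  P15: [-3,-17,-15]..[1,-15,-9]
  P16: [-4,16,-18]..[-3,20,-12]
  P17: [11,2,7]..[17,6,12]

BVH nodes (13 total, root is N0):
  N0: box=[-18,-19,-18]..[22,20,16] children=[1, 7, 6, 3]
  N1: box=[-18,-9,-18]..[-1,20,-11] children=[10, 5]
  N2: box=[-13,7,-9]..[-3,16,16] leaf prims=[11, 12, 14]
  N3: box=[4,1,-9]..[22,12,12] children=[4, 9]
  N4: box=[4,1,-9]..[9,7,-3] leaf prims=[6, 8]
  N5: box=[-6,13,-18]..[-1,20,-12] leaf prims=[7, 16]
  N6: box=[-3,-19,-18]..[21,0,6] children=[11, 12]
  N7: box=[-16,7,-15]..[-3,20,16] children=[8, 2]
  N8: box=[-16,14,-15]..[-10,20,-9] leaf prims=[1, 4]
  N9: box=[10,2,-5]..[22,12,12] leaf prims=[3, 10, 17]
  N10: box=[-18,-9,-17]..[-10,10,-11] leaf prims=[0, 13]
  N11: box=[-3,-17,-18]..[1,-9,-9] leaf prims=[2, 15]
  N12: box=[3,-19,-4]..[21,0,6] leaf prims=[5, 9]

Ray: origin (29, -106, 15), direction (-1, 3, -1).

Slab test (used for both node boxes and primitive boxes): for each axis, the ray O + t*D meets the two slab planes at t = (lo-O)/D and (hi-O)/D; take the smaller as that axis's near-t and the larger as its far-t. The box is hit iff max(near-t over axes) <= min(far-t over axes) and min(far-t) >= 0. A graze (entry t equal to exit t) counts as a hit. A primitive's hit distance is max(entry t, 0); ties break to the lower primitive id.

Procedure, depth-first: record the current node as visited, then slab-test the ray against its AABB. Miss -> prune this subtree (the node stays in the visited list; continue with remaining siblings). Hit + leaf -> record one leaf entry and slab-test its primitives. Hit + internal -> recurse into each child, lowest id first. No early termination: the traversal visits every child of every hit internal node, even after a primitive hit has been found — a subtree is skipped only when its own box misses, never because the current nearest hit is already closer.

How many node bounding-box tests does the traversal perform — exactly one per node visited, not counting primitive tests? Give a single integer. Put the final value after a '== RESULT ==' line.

Walk:
N0 x:[7,47] y:[29,42] z:[-1,33] -> hit [29,33], descend [1, 3, 6, 7]
  N1 x:[30,47] y:[97/3,42] z:[26,33] -> hit [97/3,33], descend [5, 10]
    N5 x:[30,35] y:[119/3,42] z:[27,33] -> miss, prune
    N10 x:[39,47] y:[97/3,116/3] z:[26,32] -> miss, prune
  N3 x:[7,25] y:[107/3,118/3] z:[3,24] -> miss, prune
  N6 x:[8,32] y:[29,106/3] z:[9,33] -> hit [29,32], descend [11, 12]
    N11 x:[28,32] y:[89/3,97/3] z:[24,33] -> hit [89/3,32] leaf, test {P2@t=94/3, P15@t=89/3}
    N12 x:[8,26] y:[29,106/3] z:[9,19] -> miss, prune
  N7 x:[32,45] y:[113/3,42] z:[-1,30] -> miss, prune

Summary -> nodes [0, 1, 5, 10, 3, 6, 11, 12, 7]; box-tests=9; leaf-entries=1; first=P15

== RESULT ==
9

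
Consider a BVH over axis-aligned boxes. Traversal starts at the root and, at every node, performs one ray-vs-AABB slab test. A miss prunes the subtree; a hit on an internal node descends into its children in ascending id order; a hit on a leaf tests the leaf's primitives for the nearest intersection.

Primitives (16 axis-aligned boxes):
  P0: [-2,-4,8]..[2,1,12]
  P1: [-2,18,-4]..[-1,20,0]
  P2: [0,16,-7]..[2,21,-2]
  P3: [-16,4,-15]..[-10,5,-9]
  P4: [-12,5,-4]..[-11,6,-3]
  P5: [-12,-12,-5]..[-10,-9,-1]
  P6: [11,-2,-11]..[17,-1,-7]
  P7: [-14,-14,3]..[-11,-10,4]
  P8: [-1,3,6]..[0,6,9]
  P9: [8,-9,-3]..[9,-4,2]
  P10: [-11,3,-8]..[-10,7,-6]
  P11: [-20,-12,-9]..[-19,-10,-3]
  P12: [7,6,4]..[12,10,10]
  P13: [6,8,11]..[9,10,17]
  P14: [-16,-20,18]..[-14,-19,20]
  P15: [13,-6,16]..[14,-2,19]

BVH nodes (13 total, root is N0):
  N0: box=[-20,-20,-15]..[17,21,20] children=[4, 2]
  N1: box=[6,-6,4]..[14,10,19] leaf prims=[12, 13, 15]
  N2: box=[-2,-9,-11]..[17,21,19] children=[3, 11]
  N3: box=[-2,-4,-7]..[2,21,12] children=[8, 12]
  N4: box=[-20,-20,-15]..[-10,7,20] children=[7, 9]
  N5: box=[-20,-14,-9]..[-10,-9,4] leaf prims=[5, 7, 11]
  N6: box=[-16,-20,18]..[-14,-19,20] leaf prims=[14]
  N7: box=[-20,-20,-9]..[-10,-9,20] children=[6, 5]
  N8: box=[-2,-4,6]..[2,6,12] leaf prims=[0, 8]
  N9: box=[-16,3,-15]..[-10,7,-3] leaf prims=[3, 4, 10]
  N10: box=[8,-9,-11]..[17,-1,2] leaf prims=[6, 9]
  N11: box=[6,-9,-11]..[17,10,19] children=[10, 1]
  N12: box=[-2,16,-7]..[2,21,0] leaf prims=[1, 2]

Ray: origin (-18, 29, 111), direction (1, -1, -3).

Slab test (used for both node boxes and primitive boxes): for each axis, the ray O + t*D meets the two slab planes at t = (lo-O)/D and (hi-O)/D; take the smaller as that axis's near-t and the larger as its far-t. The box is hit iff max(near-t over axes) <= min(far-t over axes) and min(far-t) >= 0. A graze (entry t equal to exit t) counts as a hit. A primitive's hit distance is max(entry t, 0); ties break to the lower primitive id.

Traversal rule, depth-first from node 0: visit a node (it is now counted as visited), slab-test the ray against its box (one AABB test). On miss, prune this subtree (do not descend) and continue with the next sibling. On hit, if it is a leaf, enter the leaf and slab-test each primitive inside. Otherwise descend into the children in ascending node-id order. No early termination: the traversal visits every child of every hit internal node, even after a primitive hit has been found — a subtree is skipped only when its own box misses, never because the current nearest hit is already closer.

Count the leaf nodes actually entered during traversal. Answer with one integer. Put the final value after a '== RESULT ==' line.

Walk:
N0 x:[-2,35] y:[8,49] z:[91/3,42] -> hit [91/3,35], descend [2, 4]
  N2 x:[16,35] y:[8,38] z:[92/3,122/3] -> hit [92/3,35], descend [3, 11]
    N3 x:[16,20] y:[8,33] z:[33,118/3] -> miss, prune
    N11 x:[24,35] y:[19,38] z:[92/3,122/3] -> hit [92/3,35], descend [1, 10]
      N1 x:[24,32] y:[19,35] z:[92/3,107/3] -> hit [92/3,32] leaf, test {P12(miss), P13(miss), P15@t=31}
      N10 x:[26,35] y:[30,38] z:[109/3,122/3] -> miss, prune
  N4 x:[-2,8] y:[22,49] z:[91/3,42] -> miss, prune

7 AABB tests over nodes [0, 2, 3, 11, 1, 10, 4]; 1 leaf entered; closest P15.

== RESULT ==
1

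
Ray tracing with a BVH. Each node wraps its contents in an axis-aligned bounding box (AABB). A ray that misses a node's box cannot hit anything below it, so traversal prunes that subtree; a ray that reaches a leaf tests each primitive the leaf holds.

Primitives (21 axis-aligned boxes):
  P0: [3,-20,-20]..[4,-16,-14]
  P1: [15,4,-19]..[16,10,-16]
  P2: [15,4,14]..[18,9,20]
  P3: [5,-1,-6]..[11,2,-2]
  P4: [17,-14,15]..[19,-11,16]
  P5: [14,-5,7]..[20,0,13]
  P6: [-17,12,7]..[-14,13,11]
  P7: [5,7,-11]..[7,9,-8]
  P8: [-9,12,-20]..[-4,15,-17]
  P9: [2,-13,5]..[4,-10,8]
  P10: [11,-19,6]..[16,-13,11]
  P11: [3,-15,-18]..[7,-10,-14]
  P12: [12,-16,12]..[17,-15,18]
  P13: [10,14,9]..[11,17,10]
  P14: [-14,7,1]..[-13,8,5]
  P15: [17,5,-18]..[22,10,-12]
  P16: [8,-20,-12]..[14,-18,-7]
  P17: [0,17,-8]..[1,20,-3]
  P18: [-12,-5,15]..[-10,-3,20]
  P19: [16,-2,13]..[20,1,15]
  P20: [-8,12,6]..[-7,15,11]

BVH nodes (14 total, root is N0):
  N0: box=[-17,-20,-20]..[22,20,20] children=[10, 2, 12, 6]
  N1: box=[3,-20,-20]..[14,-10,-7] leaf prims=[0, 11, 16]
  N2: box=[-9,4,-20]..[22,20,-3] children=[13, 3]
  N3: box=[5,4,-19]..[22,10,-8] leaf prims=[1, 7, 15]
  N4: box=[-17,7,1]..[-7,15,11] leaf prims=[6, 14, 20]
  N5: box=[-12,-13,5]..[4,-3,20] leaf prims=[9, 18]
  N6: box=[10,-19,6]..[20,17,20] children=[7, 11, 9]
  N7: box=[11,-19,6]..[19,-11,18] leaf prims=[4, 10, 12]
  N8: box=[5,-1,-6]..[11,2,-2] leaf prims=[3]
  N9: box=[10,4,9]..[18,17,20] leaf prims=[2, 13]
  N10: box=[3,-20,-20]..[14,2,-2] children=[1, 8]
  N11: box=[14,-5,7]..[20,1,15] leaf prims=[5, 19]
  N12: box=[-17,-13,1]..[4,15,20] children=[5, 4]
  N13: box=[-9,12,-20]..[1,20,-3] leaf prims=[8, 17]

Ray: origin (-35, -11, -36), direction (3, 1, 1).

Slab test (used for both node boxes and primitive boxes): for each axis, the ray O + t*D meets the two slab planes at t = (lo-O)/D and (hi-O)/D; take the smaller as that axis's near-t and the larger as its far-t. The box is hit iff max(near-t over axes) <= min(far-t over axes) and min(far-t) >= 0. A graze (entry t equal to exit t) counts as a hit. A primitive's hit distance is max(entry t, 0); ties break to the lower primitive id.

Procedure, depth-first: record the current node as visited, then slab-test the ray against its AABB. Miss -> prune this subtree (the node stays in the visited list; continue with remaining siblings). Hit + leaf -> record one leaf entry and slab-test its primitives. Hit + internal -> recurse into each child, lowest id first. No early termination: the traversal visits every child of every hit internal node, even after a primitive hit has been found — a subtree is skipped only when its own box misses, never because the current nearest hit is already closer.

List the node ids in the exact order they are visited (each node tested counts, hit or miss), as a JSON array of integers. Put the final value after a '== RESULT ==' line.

Trace the traversal:
N0 x:[6,19] y:[-9,31] z:[16,56] -> hit [16,19], descend [2, 6, 10, 12]
  N2 x:[26/3,19] y:[15,31] z:[16,33] -> hit [16,19], descend [3, 13]
    N3 x:[40/3,19] y:[15,21] z:[17,28] -> hit [17,19] leaf, test {P1@t=17, P7(miss), P15@t=18}
    N13 x:[26/3,12] y:[23,31] z:[16,33] -> miss, prune
  N6 x:[15,55/3] y:[-8,28] z:[42,56] -> miss, prune
  N10 x:[38/3,49/3] y:[-9,13] z:[16,34] -> miss, prune
  N12 x:[6,13] y:[-2,26] z:[37,56] -> miss, prune

7 AABB tests over nodes [0, 2, 3, 13, 6, 10, 12]; 1 leaf entered; closest P1.

== RESULT ==
[0, 2, 3, 13, 6, 10, 12]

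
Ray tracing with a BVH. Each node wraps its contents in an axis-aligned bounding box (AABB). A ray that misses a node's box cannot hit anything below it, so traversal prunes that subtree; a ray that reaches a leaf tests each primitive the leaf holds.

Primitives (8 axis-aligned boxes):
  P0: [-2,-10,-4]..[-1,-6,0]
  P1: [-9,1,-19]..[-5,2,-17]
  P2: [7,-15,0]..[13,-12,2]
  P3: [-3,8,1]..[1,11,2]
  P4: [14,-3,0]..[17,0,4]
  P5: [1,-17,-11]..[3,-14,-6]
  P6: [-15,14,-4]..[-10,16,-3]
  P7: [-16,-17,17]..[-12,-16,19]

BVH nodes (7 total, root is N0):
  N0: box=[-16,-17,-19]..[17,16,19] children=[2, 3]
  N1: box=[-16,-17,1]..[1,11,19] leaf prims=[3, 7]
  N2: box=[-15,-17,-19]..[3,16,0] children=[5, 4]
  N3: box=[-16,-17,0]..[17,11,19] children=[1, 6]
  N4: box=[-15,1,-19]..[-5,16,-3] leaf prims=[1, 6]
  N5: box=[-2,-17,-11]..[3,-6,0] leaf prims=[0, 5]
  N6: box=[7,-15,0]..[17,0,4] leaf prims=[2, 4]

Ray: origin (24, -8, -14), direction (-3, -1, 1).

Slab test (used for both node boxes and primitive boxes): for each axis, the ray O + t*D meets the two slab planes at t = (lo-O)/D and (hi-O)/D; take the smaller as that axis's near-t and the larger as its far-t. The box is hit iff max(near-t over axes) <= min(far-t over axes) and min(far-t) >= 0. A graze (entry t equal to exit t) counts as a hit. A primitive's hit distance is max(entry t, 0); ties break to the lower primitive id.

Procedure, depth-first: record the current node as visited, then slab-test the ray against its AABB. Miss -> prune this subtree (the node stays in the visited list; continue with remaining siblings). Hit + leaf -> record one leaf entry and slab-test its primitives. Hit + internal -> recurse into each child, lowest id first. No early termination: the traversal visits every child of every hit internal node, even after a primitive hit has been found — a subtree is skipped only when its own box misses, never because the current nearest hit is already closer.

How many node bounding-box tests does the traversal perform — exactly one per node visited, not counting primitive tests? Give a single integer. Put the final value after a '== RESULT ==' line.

Walk:
N0 x:[7/3,40/3] y:[-24,9] z:[-5,33] -> hit [7/3,9], descend [2, 3]
  N2 x:[7,13] y:[-24,9] z:[-5,14] -> hit [7,9], descend [4, 5]
    N4 x:[29/3,13] y:[-24,-9] z:[-5,11] -> miss, prune
    N5 x:[7,26/3] y:[-2,9] z:[3,14] -> hit [7,26/3] leaf, test {P0(miss), P5@t=7}
  N3 x:[7/3,40/3] y:[-19,9] z:[14,33] -> miss, prune

Visited [0, 2, 4, 5, 3]. Tests: 5 box, 1 leaf. Nearest: P5.

== RESULT ==
5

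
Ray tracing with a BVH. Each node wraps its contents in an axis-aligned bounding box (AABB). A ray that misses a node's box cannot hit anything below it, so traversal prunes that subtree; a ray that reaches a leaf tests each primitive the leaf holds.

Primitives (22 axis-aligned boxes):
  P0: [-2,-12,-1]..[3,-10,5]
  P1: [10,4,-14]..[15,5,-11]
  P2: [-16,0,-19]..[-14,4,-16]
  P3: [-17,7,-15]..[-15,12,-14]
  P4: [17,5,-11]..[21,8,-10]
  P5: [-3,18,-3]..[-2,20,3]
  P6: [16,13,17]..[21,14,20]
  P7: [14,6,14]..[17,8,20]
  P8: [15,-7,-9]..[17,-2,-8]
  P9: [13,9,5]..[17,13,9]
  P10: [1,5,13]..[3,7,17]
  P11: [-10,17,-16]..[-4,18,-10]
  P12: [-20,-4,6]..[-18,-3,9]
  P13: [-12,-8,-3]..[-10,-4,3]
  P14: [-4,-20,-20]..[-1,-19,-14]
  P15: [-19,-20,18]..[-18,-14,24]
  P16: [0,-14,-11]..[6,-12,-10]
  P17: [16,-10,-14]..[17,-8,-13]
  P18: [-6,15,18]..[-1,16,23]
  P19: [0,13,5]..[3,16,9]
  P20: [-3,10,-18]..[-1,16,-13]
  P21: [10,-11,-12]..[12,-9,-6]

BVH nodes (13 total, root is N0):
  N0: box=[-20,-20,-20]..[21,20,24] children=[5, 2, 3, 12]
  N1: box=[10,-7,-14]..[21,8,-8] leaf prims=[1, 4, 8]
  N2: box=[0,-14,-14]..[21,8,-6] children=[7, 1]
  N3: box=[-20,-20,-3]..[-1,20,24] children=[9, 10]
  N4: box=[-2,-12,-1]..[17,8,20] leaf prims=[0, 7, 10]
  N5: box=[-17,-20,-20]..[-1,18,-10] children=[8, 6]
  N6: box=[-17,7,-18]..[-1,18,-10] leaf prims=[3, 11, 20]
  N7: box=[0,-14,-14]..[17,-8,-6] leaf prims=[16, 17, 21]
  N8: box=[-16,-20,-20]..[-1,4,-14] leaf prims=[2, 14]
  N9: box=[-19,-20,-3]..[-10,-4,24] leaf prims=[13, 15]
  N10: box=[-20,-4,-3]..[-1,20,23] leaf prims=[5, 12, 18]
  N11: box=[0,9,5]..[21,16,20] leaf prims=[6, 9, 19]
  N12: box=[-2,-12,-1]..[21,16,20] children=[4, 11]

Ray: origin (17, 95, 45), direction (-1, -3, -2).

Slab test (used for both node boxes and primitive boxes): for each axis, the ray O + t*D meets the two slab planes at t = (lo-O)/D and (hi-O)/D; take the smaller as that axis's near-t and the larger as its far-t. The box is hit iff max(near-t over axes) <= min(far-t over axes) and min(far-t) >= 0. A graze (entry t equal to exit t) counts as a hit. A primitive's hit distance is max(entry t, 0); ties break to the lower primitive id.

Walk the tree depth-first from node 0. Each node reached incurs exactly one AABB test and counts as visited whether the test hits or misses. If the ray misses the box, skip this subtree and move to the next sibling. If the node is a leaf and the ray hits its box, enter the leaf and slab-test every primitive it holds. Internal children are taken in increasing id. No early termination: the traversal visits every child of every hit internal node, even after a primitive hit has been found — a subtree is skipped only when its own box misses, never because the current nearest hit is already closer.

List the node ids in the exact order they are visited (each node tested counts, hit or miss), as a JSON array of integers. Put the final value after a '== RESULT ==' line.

Traverse from the root:
N0 x:[-4,37] y:[25,115/3] z:[21/2,65/2] -> hit [25,65/2], descend [2, 3, 5, 12]
  N2 x:[-4,17] y:[29,109/3] z:[51/2,59/2] -> miss, prune
  N3 x:[18,37] y:[25,115/3] z:[21/2,24] -> miss, prune
  N5 x:[18,34] y:[77/3,115/3] z:[55/2,65/2] -> hit [55/2,65/2], descend [6, 8]
    N6 x:[18,34] y:[77/3,88/3] z:[55/2,63/2] -> hit [55/2,88/3] leaf, test {P3(miss), P11(miss), P20(miss)}
    N8 x:[18,33] y:[91/3,115/3] z:[59/2,65/2] -> hit [91/3,65/2] leaf, test {P2@t=31, P14(miss)}
  N12 x:[-4,19] y:[79/3,107/3] z:[25/2,23] -> miss, prune

Summary -> nodes [0, 2, 3, 5, 6, 8, 12]; box-tests=7; leaf-entries=2; first=P2

== RESULT ==
[0, 2, 3, 5, 6, 8, 12]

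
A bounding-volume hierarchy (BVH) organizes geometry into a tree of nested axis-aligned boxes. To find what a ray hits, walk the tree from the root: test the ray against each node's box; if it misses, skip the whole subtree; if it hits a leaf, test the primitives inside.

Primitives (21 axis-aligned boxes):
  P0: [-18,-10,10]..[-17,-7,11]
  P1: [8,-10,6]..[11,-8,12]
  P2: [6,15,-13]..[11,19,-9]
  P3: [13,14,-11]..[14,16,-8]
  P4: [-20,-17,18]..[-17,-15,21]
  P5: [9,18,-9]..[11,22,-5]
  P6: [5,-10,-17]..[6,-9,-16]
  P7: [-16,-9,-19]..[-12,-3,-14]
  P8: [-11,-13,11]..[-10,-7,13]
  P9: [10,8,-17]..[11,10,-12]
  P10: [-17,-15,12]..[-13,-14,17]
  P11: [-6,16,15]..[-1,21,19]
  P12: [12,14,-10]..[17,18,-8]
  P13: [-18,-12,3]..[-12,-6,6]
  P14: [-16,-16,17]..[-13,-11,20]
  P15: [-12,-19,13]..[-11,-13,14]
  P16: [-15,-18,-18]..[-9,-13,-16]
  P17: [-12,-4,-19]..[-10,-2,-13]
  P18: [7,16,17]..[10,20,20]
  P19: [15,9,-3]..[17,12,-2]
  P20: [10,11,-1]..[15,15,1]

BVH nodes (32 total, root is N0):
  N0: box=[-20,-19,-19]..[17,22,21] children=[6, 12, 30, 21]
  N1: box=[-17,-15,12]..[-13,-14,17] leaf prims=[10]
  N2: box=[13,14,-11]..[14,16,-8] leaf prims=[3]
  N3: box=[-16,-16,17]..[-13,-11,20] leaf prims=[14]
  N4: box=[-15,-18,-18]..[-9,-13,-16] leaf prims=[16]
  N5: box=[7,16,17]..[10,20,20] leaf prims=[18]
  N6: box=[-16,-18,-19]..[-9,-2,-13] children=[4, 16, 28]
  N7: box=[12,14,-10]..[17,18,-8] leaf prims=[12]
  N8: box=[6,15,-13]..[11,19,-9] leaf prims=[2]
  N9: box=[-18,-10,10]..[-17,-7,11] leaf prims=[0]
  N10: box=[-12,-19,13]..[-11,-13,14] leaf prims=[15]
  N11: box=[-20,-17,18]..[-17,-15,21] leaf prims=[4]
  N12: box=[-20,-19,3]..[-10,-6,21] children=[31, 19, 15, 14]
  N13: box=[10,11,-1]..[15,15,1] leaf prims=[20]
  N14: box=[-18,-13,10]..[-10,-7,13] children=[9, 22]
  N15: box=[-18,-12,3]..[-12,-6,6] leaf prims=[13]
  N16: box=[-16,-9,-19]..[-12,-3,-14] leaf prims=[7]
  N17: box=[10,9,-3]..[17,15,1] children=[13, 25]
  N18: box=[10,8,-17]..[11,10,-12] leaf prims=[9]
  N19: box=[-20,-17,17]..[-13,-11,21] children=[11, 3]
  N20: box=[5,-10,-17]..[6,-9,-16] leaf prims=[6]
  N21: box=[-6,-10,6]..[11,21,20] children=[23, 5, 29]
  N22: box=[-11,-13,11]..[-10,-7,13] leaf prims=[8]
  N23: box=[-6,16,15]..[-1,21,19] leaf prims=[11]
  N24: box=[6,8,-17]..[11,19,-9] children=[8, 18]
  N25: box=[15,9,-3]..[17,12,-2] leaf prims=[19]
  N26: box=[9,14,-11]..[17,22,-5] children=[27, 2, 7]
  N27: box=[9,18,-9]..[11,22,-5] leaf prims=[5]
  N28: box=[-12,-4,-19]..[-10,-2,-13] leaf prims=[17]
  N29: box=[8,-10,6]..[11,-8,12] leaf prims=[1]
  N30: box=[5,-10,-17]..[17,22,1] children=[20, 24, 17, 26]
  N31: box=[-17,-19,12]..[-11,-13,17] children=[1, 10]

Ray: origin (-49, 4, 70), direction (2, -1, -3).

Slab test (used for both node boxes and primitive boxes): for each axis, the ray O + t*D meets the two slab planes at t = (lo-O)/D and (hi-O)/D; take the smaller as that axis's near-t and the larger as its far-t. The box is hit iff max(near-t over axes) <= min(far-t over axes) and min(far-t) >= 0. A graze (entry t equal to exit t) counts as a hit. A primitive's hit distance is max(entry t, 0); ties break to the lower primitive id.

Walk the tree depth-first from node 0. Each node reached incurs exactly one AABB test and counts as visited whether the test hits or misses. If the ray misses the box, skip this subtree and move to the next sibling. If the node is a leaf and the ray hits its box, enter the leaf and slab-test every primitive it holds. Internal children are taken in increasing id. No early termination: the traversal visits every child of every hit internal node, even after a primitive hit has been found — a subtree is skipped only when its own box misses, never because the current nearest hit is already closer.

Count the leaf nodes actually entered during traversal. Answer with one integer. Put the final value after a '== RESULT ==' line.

Traverse from the root:
N0 x:[29/2,33] y:[-18,23] z:[49/3,89/3] -> hit [49/3,23], descend [6, 12, 21, 30]
  N6 x:[33/2,20] y:[6,22] z:[83/3,89/3] -> miss, prune
  N12 x:[29/2,39/2] y:[10,23] z:[49/3,67/3] -> hit [49/3,39/2], descend [14, 15, 19, 31]
    N14 x:[31/2,39/2] y:[11,17] z:[19,20] -> miss, prune
    N15 x:[31/2,37/2] y:[10,16] z:[64/3,67/3] -> miss, prune
    N19 x:[29/2,18] y:[15,21] z:[49/3,53/3] -> hit [49/3,53/3], descend [3, 11]
      N3 x:[33/2,18] y:[15,20] z:[50/3,53/3] -> hit [50/3,53/3] leaf, test {P14@t=50/3}
      N11 x:[29/2,16] y:[19,21] z:[49/3,52/3] -> miss, prune
    N31 x:[16,19] y:[17,23] z:[53/3,58/3] -> hit [53/3,19], descend [1, 10]
      N1 x:[16,18] y:[18,19] z:[53/3,58/3] -> hit [18,18] leaf, test {P10@t=18}
      N10 x:[37/2,19] y:[17,23] z:[56/3,19] -> hit [56/3,19] leaf, test {P15@t=56/3}
  N21 x:[43/2,30] y:[-17,14] z:[50/3,64/3] -> miss, prune
  N30 x:[27,33] y:[-18,14] z:[23,29] -> miss, prune

13 AABB tests over nodes [0, 6, 12, 14, 15, 19, 3, 11, 31, 1, 10, 21, 30]; 3 leaves entered; closest P14.

== RESULT ==
3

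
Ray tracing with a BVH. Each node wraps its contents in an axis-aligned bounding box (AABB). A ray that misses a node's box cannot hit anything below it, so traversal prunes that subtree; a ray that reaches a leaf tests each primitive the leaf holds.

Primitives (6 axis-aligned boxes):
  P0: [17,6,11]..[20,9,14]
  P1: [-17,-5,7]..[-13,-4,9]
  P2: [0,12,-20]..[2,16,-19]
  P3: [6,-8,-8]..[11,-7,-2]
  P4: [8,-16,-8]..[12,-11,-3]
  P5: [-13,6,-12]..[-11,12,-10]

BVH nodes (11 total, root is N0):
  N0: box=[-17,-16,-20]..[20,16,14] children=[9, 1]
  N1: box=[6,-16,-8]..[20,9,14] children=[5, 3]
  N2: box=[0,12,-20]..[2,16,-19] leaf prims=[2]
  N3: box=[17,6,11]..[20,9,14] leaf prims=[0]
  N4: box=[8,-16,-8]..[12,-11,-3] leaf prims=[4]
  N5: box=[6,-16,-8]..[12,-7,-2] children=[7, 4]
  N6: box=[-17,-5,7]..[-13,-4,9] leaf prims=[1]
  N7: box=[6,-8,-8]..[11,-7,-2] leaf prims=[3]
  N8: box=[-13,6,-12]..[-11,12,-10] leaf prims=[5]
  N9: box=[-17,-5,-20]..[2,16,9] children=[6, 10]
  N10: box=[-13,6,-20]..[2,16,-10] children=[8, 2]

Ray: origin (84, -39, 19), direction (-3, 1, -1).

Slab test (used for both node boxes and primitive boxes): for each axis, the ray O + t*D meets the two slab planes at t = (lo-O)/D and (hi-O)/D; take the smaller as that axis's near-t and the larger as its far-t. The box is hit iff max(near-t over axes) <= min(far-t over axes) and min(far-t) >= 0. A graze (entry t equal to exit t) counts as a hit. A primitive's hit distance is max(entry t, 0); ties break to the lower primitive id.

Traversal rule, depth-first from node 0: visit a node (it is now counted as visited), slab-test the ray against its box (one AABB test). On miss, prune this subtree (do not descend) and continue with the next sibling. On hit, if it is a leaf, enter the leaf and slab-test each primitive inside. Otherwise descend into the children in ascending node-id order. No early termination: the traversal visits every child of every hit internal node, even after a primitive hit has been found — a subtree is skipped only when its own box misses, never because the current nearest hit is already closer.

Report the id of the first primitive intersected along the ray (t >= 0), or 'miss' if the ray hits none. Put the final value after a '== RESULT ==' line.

Traverse from the root:
N0 x:[64/3,101/3] y:[23,55] z:[5,39] -> hit [23,101/3], descend [1, 9]
  N1 x:[64/3,26] y:[23,48] z:[5,27] -> hit [23,26], descend [3, 5]
    N3 x:[64/3,67/3] y:[45,48] z:[5,8] -> miss, prune
    N5 x:[24,26] y:[23,32] z:[21,27] -> hit [24,26], descend [4, 7]
      N4 x:[24,76/3] y:[23,28] z:[22,27] -> hit [24,76/3] leaf, test {P4@t=24}
      N7 x:[73/3,26] y:[31,32] z:[21,27] -> miss, prune
  N9 x:[82/3,101/3] y:[34,55] z:[10,39] -> miss, prune

Visited [0, 1, 3, 5, 4, 7, 9]. Tests: 7 box, 1 leaf. Nearest: P4.

== RESULT ==
4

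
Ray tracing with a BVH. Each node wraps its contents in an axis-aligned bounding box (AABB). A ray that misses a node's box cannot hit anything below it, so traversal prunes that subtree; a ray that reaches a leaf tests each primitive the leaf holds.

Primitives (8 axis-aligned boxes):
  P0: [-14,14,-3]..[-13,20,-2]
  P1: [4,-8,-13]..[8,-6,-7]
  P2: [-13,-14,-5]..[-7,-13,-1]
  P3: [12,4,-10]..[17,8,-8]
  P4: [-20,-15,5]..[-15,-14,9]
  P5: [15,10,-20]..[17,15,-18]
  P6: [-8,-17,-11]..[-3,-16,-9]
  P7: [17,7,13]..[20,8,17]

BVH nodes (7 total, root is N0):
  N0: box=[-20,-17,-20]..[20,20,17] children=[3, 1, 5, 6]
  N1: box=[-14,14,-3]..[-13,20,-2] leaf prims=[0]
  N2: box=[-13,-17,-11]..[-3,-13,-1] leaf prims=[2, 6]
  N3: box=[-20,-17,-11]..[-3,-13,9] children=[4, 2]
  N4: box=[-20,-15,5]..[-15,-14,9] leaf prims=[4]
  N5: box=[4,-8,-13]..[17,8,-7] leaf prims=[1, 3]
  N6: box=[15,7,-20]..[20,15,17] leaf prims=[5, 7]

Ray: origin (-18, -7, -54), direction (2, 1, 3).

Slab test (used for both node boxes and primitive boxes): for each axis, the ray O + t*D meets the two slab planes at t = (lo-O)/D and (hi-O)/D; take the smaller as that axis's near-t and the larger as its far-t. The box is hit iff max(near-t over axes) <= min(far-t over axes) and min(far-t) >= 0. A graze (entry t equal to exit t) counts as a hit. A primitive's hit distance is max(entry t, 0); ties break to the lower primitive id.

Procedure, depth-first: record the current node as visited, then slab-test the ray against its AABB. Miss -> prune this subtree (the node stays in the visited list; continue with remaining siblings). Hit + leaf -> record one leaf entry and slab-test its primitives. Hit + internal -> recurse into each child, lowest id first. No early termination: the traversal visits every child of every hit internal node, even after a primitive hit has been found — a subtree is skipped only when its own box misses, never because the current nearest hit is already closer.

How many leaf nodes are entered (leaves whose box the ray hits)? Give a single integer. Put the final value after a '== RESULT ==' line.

Walk:
N0 x:[-1,19] y:[-10,27] z:[34/3,71/3] -> hit [34/3,19], descend [1, 3, 5, 6]
  N1 x:[2,5/2] y:[21,27] z:[17,52/3] -> miss, prune
  N3 x:[-1,15/2] y:[-10,-6] z:[43/3,21] -> miss, prune
  N5 x:[11,35/2] y:[-1,15] z:[41/3,47/3] -> hit [41/3,15] leaf, test {P1(miss), P3@t=15}
  N6 x:[33/2,19] y:[14,22] z:[34/3,71/3] -> hit [33/2,19] leaf, test {P5(miss), P7(miss)}

5 AABB tests over nodes [0, 1, 3, 5, 6]; 2 leaves entered; closest P3.

== RESULT ==
2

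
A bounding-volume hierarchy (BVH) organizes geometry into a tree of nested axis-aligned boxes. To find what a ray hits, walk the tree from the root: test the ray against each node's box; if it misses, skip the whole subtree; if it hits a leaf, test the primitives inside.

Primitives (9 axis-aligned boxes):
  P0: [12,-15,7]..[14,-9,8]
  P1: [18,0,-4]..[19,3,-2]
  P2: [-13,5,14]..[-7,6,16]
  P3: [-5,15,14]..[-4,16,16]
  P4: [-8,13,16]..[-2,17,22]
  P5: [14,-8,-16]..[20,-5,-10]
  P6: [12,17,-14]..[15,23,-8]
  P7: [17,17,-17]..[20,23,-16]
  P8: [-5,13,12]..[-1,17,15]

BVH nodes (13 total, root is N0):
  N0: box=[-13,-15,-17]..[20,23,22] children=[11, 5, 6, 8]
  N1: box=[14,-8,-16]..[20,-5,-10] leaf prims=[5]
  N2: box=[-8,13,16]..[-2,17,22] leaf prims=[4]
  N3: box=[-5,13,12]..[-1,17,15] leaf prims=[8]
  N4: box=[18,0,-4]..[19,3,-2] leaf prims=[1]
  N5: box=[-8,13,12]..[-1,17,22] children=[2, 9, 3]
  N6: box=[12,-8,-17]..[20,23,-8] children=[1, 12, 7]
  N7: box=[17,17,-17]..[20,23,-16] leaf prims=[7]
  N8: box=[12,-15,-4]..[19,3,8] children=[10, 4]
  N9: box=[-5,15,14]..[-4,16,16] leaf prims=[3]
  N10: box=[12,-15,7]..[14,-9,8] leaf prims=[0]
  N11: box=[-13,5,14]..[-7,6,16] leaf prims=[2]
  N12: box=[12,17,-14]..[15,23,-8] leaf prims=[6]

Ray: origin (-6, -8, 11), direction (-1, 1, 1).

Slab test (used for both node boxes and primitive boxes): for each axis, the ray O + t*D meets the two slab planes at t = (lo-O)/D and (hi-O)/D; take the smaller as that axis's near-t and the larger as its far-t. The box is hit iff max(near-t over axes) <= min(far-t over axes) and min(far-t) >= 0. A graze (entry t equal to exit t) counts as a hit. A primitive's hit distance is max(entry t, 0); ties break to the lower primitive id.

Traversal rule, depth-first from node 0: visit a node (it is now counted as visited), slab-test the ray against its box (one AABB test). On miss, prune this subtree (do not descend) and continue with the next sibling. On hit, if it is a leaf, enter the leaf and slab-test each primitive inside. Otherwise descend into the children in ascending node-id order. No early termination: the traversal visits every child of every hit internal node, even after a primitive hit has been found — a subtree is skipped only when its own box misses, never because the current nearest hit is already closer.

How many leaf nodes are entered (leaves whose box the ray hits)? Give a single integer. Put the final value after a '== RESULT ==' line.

Walk:
N0 x:[-26,7] y:[-7,31] z:[-28,11] -> hit [-7,7], descend [5, 6, 8, 11]
  N5 x:[-5,2] y:[21,25] z:[1,11] -> miss, prune
  N6 x:[-26,-18] y:[0,31] z:[-28,-19] -> miss, prune
  N8 x:[-25,-18] y:[-7,11] z:[-15,-3] -> miss, prune
  N11 x:[1,7] y:[13,14] z:[3,5] -> miss, prune

Visited [0, 5, 6, 8, 11]. Tests: 5 box, 0 leaf. Nearest: miss.

== RESULT ==
0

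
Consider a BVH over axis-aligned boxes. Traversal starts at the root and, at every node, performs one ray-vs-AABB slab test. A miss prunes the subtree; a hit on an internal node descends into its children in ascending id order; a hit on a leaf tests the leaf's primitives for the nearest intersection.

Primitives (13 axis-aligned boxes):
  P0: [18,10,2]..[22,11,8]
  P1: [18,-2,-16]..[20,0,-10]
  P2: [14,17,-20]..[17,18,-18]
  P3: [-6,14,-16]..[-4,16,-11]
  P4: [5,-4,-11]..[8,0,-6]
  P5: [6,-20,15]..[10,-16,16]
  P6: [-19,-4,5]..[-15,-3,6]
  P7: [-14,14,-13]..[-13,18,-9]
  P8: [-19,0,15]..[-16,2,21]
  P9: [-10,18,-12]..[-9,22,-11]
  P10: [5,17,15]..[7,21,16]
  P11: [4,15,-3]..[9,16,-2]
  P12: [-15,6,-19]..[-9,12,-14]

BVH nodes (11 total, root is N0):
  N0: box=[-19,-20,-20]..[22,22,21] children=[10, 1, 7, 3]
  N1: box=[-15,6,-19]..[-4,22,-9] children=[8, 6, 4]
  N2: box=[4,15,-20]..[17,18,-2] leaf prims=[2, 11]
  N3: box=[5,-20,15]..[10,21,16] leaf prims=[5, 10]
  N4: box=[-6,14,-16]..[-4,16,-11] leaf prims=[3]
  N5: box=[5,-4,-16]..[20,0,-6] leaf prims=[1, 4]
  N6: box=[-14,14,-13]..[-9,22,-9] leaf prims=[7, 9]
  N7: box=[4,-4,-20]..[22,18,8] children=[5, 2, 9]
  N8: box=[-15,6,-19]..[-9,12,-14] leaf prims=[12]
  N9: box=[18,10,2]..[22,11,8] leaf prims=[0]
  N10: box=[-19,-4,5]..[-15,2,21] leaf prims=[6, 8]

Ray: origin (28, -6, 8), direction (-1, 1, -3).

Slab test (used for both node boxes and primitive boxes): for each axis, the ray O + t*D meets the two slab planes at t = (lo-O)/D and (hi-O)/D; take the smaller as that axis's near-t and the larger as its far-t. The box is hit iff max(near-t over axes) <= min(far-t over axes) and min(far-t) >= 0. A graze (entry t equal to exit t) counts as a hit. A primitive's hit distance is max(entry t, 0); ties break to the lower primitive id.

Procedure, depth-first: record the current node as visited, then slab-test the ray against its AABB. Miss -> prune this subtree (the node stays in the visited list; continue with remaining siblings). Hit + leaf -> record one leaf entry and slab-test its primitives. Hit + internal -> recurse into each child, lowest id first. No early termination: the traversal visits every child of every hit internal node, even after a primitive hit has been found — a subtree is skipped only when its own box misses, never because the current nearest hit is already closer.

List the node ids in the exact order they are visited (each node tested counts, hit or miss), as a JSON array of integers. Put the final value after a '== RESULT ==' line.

Traverse from the root:
N0 x:[6,47] y:[-14,28] z:[-13/3,28/3] -> hit [6,28/3], descend [1, 3, 7, 10]
  N1 x:[32,43] y:[12,28] z:[17/3,9] -> miss, prune
  N3 x:[18,23] y:[-14,27] z:[-8/3,-7/3] -> miss, prune
  N7 x:[6,24] y:[2,24] z:[0,28/3] -> hit [6,28/3], descend [2, 5, 9]
    N2 x:[11,24] y:[21,24] z:[10/3,28/3] -> miss, prune
    N5 x:[8,23] y:[2,6] z:[14/3,8] -> miss, prune
    N9 x:[6,10] y:[16,17] z:[0,2] -> miss, prune
  N10 x:[43,47] y:[2,8] z:[-13/3,1] -> miss, prune

order=[0, 1, 3, 7, 2, 5, 9, 10]  |boxes|=8  |leaves|=0  hit=miss

== RESULT ==
[0, 1, 3, 7, 2, 5, 9, 10]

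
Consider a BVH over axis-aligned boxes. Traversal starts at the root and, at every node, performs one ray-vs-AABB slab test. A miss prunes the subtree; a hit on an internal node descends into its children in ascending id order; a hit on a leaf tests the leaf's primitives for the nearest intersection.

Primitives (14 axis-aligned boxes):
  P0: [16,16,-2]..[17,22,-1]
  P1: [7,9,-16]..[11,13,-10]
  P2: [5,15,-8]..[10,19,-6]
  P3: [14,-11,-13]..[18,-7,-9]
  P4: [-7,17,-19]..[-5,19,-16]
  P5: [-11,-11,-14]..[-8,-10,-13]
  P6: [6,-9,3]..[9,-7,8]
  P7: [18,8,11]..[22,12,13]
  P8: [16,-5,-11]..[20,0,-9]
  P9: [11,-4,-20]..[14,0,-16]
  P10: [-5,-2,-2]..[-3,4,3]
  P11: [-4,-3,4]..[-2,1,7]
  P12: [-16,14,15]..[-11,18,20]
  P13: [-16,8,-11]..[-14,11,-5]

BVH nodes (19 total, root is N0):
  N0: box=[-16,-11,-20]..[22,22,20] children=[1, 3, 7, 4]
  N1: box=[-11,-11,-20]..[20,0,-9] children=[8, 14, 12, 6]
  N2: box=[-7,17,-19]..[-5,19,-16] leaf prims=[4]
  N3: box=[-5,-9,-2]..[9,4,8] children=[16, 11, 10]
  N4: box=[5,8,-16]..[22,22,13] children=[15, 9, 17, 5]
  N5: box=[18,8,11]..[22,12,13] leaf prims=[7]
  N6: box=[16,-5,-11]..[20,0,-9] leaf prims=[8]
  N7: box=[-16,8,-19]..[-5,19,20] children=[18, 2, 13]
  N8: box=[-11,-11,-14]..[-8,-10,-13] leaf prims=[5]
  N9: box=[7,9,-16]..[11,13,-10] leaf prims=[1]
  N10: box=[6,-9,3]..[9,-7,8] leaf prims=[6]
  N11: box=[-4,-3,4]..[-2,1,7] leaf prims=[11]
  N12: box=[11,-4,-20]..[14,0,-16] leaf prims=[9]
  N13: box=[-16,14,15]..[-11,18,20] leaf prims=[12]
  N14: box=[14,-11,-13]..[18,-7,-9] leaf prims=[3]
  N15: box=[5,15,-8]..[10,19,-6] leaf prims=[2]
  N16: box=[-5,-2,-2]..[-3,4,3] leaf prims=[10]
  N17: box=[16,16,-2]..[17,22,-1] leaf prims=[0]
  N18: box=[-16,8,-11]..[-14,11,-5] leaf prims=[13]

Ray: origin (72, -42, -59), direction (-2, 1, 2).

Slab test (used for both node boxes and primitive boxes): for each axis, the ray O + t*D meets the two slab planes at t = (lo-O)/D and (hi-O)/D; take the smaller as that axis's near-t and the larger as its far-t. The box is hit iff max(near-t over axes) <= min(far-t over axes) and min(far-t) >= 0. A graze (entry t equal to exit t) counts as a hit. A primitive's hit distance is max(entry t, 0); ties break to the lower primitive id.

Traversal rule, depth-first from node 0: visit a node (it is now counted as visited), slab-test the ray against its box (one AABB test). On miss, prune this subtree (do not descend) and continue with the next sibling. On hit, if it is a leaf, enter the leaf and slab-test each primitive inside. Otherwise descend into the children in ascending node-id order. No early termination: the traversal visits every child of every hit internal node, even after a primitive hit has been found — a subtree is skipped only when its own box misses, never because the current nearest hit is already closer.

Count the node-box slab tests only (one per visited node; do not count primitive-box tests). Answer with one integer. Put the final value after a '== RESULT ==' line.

Trace the traversal:
N0 x:[25,44] y:[31,64] z:[39/2,79/2] -> hit [31,79/2], descend [1, 3, 4, 7]
  N1 x:[26,83/2] y:[31,42] z:[39/2,25] -> miss, prune
  N3 x:[63/2,77/2] y:[33,46] z:[57/2,67/2] -> hit [33,67/2], descend [10, 11, 16]
    N10 x:[63/2,33] y:[33,35] z:[31,67/2] -> hit [33,33] leaf, test {P6@t=33}
    N11 x:[37,38] y:[39,43] z:[63/2,33] -> miss, prune
    N16 x:[75/2,77/2] y:[40,46] z:[57/2,31] -> miss, prune
  N4 x:[25,67/2] y:[50,64] z:[43/2,36] -> miss, prune
  N7 x:[77/2,44] y:[50,61] z:[20,79/2] -> miss, prune

Visited [0, 1, 3, 10, 11, 16, 4, 7]. Tests: 8 box, 1 leaf. Nearest: P6.

== RESULT ==
8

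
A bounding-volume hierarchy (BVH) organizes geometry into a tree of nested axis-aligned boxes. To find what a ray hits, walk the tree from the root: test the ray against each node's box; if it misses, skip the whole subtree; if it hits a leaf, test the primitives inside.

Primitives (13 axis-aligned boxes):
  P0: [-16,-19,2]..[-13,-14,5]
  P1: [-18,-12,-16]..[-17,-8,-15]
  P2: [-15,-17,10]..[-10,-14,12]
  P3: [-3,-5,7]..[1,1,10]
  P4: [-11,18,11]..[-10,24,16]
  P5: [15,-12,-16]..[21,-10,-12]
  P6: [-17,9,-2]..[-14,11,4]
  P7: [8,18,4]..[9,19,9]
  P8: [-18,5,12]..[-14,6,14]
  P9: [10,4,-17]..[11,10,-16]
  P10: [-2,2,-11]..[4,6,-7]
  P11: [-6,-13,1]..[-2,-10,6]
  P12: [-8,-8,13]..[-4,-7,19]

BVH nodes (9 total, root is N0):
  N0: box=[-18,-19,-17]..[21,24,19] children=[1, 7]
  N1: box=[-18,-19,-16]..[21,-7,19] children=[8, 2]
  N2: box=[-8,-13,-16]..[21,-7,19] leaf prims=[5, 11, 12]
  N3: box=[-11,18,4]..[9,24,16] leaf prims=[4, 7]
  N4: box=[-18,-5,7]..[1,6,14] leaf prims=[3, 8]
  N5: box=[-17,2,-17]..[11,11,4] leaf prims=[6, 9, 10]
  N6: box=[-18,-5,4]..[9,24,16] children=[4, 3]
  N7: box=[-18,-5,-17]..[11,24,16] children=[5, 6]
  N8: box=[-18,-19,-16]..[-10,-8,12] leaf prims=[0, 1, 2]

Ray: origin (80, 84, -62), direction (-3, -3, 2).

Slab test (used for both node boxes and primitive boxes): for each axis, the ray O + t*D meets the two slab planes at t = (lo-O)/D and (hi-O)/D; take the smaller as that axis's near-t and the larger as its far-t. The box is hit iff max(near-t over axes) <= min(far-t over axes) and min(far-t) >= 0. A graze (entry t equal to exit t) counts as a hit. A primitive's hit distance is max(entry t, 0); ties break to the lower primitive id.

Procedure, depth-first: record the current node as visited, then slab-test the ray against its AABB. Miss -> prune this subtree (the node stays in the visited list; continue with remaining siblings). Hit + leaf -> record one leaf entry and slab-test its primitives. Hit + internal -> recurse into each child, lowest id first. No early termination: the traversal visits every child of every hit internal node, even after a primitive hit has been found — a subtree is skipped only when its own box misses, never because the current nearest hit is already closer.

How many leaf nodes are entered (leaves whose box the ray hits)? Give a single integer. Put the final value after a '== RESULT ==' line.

Trace the traversal:
N0 x:[59/3,98/3] y:[20,103/3] z:[45/2,81/2] -> hit [45/2,98/3], descend [1, 7]
  N1 x:[59/3,98/3] y:[91/3,103/3] z:[23,81/2] -> hit [91/3,98/3], descend [2, 8]
    N2 x:[59/3,88/3] y:[91/3,97/3] z:[23,81/2] -> miss, prune
    N8 x:[30,98/3] y:[92/3,103/3] z:[23,37] -> hit [92/3,98/3] leaf, test {P0(miss), P1(miss), P2(miss)}
  N7 x:[23,98/3] y:[20,89/3] z:[45/2,39] -> hit [23,89/3], descend [5, 6]
    N5 x:[23,97/3] y:[73/3,82/3] z:[45/2,33] -> hit [73/3,82/3] leaf, test {P6(miss), P9(miss), P10@t=26}
    N6 x:[71/3,98/3] y:[20,89/3] z:[33,39] -> miss, prune

Visited [0, 1, 2, 8, 7, 5, 6]. Tests: 7 box, 2 leaf. Nearest: P10.

== RESULT ==
2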